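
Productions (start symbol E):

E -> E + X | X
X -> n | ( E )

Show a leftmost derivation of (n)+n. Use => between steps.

E => E+X => X+X => (E)+X => (X)+X => (n)+X => (n)+n

E => E+X   [E -> E + X]
E+X => X+X   [E -> X]
X+X => (E)+X   [X -> ( E )]
(E)+X => (X)+X   [E -> X]
(X)+X => (n)+X   [X -> n]
(n)+X => (n)+n   [X -> n]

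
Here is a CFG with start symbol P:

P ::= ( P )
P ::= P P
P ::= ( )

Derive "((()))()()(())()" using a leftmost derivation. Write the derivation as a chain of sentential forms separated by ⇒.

P ⇒ PP   [P ::= P P]
PP ⇒ (P)P   [P ::= ( P )]
(P)P ⇒ ((P))P   [P ::= ( P )]
((P))P ⇒ ((()))P   [P ::= ( )]
((()))P ⇒ ((()))PP   [P ::= P P]
((()))PP ⇒ ((()))PPP   [P ::= P P]
((()))PPP ⇒ ((()))PPPP   [P ::= P P]
((()))PPPP ⇒ ((()))()PPP   [P ::= ( )]
((()))()PPP ⇒ ((()))()()PP   [P ::= ( )]
((()))()()PP ⇒ ((()))()()(P)P   [P ::= ( P )]
((()))()()(P)P ⇒ ((()))()()(())P   [P ::= ( )]
((()))()()(())P ⇒ ((()))()()(())()   [P ::= ( )]

P ⇒ PP ⇒ (P)P ⇒ ((P))P ⇒ ((()))P ⇒ ((()))PP ⇒ ((()))PPP ⇒ ((()))PPPP ⇒ ((()))()PPP ⇒ ((()))()()PP ⇒ ((()))()()(P)P ⇒ ((()))()()(())P ⇒ ((()))()()(())()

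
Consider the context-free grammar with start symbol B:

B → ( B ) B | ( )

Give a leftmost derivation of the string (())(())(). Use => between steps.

B=>(B)B=>(())B=>(())(B)B=>(())(())B=>(())(())()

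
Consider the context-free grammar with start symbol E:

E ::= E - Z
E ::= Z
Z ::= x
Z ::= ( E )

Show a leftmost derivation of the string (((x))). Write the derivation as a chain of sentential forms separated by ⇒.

E ⇒ Z ⇒ (E) ⇒ (Z) ⇒ ((E)) ⇒ ((Z)) ⇒ (((E))) ⇒ (((Z))) ⇒ (((x)))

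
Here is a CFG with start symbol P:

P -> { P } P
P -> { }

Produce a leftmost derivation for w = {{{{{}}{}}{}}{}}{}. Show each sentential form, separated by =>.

P => {P}P   [P -> { P } P]
{P}P => {{P}P}P   [P -> { P } P]
{{P}P}P => {{{P}P}P}P   [P -> { P } P]
{{{P}P}P}P => {{{{P}P}P}P}P   [P -> { P } P]
{{{{P}P}P}P}P => {{{{{}}P}P}P}P   [P -> { }]
{{{{{}}P}P}P}P => {{{{{}}{}}P}P}P   [P -> { }]
{{{{{}}{}}P}P}P => {{{{{}}{}}{}}P}P   [P -> { }]
{{{{{}}{}}{}}P}P => {{{{{}}{}}{}}{}}P   [P -> { }]
{{{{{}}{}}{}}{}}P => {{{{{}}{}}{}}{}}{}   [P -> { }]

P=>{P}P=>{{P}P}P=>{{{P}P}P}P=>{{{{P}P}P}P}P=>{{{{{}}P}P}P}P=>{{{{{}}{}}P}P}P=>{{{{{}}{}}{}}P}P=>{{{{{}}{}}{}}{}}P=>{{{{{}}{}}{}}{}}{}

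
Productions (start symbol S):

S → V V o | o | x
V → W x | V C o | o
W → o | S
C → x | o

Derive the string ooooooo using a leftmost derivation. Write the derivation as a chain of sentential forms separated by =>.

S => VVo   [S → V V o]
VVo => oVo   [V → o]
oVo => oVCoo   [V → V C o]
oVCoo => oVCoCoo   [V → V C o]
oVCoCoo => ooCoCoo   [V → o]
ooCoCoo => ooooCoo   [C → o]
ooooCoo => ooooooo   [C → o]

S => VVo => oVo => oVCoo => oVCoCoo => ooCoCoo => ooooCoo => ooooooo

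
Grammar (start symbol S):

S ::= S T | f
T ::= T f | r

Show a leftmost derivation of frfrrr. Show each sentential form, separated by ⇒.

S ⇒ ST ⇒ STT ⇒ STTT ⇒ STTTT ⇒ fTTTT ⇒ fTfTTT ⇒ frfTTT ⇒ frfrTT ⇒ frfrrT ⇒ frfrrr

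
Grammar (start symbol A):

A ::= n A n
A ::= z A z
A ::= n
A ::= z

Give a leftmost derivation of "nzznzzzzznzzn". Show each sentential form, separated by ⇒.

A ⇒ nAn ⇒ nzAzn ⇒ nzzAzzn ⇒ nzznAnzzn ⇒ nzznzAznzzn ⇒ nzznzzAzznzzn ⇒ nzznzzzzznzzn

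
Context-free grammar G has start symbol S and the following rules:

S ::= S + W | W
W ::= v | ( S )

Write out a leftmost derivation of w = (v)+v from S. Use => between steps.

S => S+W => W+W => (S)+W => (W)+W => (v)+W => (v)+v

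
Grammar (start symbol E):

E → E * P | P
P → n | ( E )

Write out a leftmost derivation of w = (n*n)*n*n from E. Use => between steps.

E => E*P => E*P*P => P*P*P => (E)*P*P => (E*P)*P*P => (P*P)*P*P => (n*P)*P*P => (n*n)*P*P => (n*n)*n*P => (n*n)*n*n

E => E*P   [E → E * P]
E*P => E*P*P   [E → E * P]
E*P*P => P*P*P   [E → P]
P*P*P => (E)*P*P   [P → ( E )]
(E)*P*P => (E*P)*P*P   [E → E * P]
(E*P)*P*P => (P*P)*P*P   [E → P]
(P*P)*P*P => (n*P)*P*P   [P → n]
(n*P)*P*P => (n*n)*P*P   [P → n]
(n*n)*P*P => (n*n)*n*P   [P → n]
(n*n)*n*P => (n*n)*n*n   [P → n]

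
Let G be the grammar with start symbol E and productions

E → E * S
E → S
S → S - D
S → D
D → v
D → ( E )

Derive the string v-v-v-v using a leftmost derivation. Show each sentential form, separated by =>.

E => S => S-D => S-D-D => S-D-D-D => D-D-D-D => v-D-D-D => v-v-D-D => v-v-v-D => v-v-v-v

E => S   [E → S]
S => S-D   [S → S - D]
S-D => S-D-D   [S → S - D]
S-D-D => S-D-D-D   [S → S - D]
S-D-D-D => D-D-D-D   [S → D]
D-D-D-D => v-D-D-D   [D → v]
v-D-D-D => v-v-D-D   [D → v]
v-v-D-D => v-v-v-D   [D → v]
v-v-v-D => v-v-v-v   [D → v]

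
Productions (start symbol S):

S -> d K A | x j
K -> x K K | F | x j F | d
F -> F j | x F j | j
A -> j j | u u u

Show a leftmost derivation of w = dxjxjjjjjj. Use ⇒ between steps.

S ⇒ dKA ⇒ dxjFA ⇒ dxjxFjA ⇒ dxjxFjjA ⇒ dxjxFjjjA ⇒ dxjxjjjjA ⇒ dxjxjjjjjj

S ⇒ dKA   [S -> d K A]
dKA ⇒ dxjFA   [K -> x j F]
dxjFA ⇒ dxjxFjA   [F -> x F j]
dxjxFjA ⇒ dxjxFjjA   [F -> F j]
dxjxFjjA ⇒ dxjxFjjjA   [F -> F j]
dxjxFjjjA ⇒ dxjxjjjjA   [F -> j]
dxjxjjjjA ⇒ dxjxjjjjjj   [A -> j j]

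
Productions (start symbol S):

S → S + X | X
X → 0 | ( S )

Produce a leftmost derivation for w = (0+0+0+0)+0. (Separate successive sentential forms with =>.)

S => S+X => X+X => (S)+X => (S+X)+X => (S+X+X)+X => (S+X+X+X)+X => (X+X+X+X)+X => (0+X+X+X)+X => (0+0+X+X)+X => (0+0+0+X)+X => (0+0+0+0)+X => (0+0+0+0)+0

S => S+X   [S → S + X]
S+X => X+X   [S → X]
X+X => (S)+X   [X → ( S )]
(S)+X => (S+X)+X   [S → S + X]
(S+X)+X => (S+X+X)+X   [S → S + X]
(S+X+X)+X => (S+X+X+X)+X   [S → S + X]
(S+X+X+X)+X => (X+X+X+X)+X   [S → X]
(X+X+X+X)+X => (0+X+X+X)+X   [X → 0]
(0+X+X+X)+X => (0+0+X+X)+X   [X → 0]
(0+0+X+X)+X => (0+0+0+X)+X   [X → 0]
(0+0+0+X)+X => (0+0+0+0)+X   [X → 0]
(0+0+0+0)+X => (0+0+0+0)+0   [X → 0]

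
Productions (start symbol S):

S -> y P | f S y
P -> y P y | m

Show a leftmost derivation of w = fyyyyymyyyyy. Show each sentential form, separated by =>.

S=>fSy=>fyPy=>fyyPyy=>fyyyPyyy=>fyyyyPyyyy=>fyyyyyPyyyyy=>fyyyyymyyyyy

S => fSy   [S -> f S y]
fSy => fyPy   [S -> y P]
fyPy => fyyPyy   [P -> y P y]
fyyPyy => fyyyPyyy   [P -> y P y]
fyyyPyyy => fyyyyPyyyy   [P -> y P y]
fyyyyPyyyy => fyyyyyPyyyyy   [P -> y P y]
fyyyyyPyyyyy => fyyyyymyyyyy   [P -> m]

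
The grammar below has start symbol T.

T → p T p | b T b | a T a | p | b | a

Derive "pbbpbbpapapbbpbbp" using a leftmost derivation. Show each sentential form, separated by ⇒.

T ⇒ pTp ⇒ pbTbp ⇒ pbbTbbp ⇒ pbbpTpbbp ⇒ pbbpbTbpbbp ⇒ pbbpbbTbbpbbp ⇒ pbbpbbpTpbbpbbp ⇒ pbbpbbpaTapbbpbbp ⇒ pbbpbbpapapbbpbbp

T ⇒ pTp   [T → p T p]
pTp ⇒ pbTbp   [T → b T b]
pbTbp ⇒ pbbTbbp   [T → b T b]
pbbTbbp ⇒ pbbpTpbbp   [T → p T p]
pbbpTpbbp ⇒ pbbpbTbpbbp   [T → b T b]
pbbpbTbpbbp ⇒ pbbpbbTbbpbbp   [T → b T b]
pbbpbbTbbpbbp ⇒ pbbpbbpTpbbpbbp   [T → p T p]
pbbpbbpTpbbpbbp ⇒ pbbpbbpaTapbbpbbp   [T → a T a]
pbbpbbpaTapbbpbbp ⇒ pbbpbbpapapbbpbbp   [T → p]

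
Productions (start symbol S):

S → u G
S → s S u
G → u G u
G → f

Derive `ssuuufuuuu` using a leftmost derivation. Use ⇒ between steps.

S⇒sSu⇒ssSuu⇒ssuGuu⇒ssuuGuuu⇒ssuuuGuuuu⇒ssuuufuuuu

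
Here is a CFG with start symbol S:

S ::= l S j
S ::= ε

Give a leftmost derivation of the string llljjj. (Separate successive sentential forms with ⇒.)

S ⇒ lSj   [S ::= l S j]
lSj ⇒ llSjj   [S ::= l S j]
llSjj ⇒ lllSjjj   [S ::= l S j]
lllSjjj ⇒ llljjj   [S ::= ε]

S ⇒ lSj ⇒ llSjj ⇒ lllSjjj ⇒ llljjj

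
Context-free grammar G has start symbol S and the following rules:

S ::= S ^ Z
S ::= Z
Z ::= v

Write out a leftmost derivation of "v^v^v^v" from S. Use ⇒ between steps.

S ⇒ S^Z ⇒ S^Z^Z ⇒ S^Z^Z^Z ⇒ Z^Z^Z^Z ⇒ v^Z^Z^Z ⇒ v^v^Z^Z ⇒ v^v^v^Z ⇒ v^v^v^v

S ⇒ S^Z   [S ::= S ^ Z]
S^Z ⇒ S^Z^Z   [S ::= S ^ Z]
S^Z^Z ⇒ S^Z^Z^Z   [S ::= S ^ Z]
S^Z^Z^Z ⇒ Z^Z^Z^Z   [S ::= Z]
Z^Z^Z^Z ⇒ v^Z^Z^Z   [Z ::= v]
v^Z^Z^Z ⇒ v^v^Z^Z   [Z ::= v]
v^v^Z^Z ⇒ v^v^v^Z   [Z ::= v]
v^v^v^Z ⇒ v^v^v^v   [Z ::= v]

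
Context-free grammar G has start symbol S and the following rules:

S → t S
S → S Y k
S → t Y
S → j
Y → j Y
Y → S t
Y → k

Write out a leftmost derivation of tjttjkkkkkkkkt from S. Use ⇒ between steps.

S ⇒ tY   [S → t Y]
tY ⇒ tjY   [Y → j Y]
tjY ⇒ tjSt   [Y → S t]
tjSt ⇒ tjtSt   [S → t S]
tjtSt ⇒ tjtSYkt   [S → S Y k]
tjtSYkt ⇒ tjtSYkYkt   [S → S Y k]
tjtSYkYkt ⇒ tjttSYkYkt   [S → t S]
tjttSYkYkt ⇒ tjttSYkYkYkt   [S → S Y k]
tjttSYkYkYkt ⇒ tjttSYkYkYkYkt   [S → S Y k]
tjttSYkYkYkYkt ⇒ tjttjYkYkYkYkt   [S → j]
tjttjYkYkYkYkt ⇒ tjttjkkYkYkYkt   [Y → k]
tjttjkkYkYkYkt ⇒ tjttjkkkkYkYkt   [Y → k]
tjttjkkkkYkYkt ⇒ tjttjkkkkkkYkt   [Y → k]
tjttjkkkkkkYkt ⇒ tjttjkkkkkkkkt   [Y → k]

S⇒tY⇒tjY⇒tjSt⇒tjtSt⇒tjtSYkt⇒tjtSYkYkt⇒tjttSYkYkt⇒tjttSYkYkYkt⇒tjttSYkYkYkYkt⇒tjttjYkYkYkYkt⇒tjttjkkYkYkYkt⇒tjttjkkkkYkYkt⇒tjttjkkkkkkYkt⇒tjttjkkkkkkkkt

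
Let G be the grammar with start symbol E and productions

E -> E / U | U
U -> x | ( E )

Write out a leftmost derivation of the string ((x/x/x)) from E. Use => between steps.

E => U   [E -> U]
U => (E)   [U -> ( E )]
(E) => (U)   [E -> U]
(U) => ((E))   [U -> ( E )]
((E)) => ((E/U))   [E -> E / U]
((E/U)) => ((E/U/U))   [E -> E / U]
((E/U/U)) => ((U/U/U))   [E -> U]
((U/U/U)) => ((x/U/U))   [U -> x]
((x/U/U)) => ((x/x/U))   [U -> x]
((x/x/U)) => ((x/x/x))   [U -> x]

E => U => (E) => (U) => ((E)) => ((E/U)) => ((E/U/U)) => ((U/U/U)) => ((x/U/U)) => ((x/x/U)) => ((x/x/x))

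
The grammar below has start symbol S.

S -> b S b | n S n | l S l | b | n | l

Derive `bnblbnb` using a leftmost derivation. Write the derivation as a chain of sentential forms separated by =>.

S => bSb => bnSnb => bnbSbnb => bnblbnb

S => bSb   [S -> b S b]
bSb => bnSnb   [S -> n S n]
bnSnb => bnbSbnb   [S -> b S b]
bnbSbnb => bnblbnb   [S -> l]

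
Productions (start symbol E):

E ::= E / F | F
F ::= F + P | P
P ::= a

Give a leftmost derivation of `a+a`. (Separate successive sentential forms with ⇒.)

E ⇒ F ⇒ F+P ⇒ P+P ⇒ a+P ⇒ a+a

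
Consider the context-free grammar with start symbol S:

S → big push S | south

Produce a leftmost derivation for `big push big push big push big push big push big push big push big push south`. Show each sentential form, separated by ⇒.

S ⇒ big push S ⇒ big push big push S ⇒ big push big push big push S ⇒ big push big push big push big push S ⇒ big push big push big push big push big push S ⇒ big push big push big push big push big push big push S ⇒ big push big push big push big push big push big push big push S ⇒ big push big push big push big push big push big push big push big push S ⇒ big push big push big push big push big push big push big push big push south

S ⇒ big push S   [S → big push S]
big push S ⇒ big push big push S   [S → big push S]
big push big push S ⇒ big push big push big push S   [S → big push S]
big push big push big push S ⇒ big push big push big push big push S   [S → big push S]
big push big push big push big push S ⇒ big push big push big push big push big push S   [S → big push S]
big push big push big push big push big push S ⇒ big push big push big push big push big push big push S   [S → big push S]
big push big push big push big push big push big push S ⇒ big push big push big push big push big push big push big push S   [S → big push S]
big push big push big push big push big push big push big push S ⇒ big push big push big push big push big push big push big push big push S   [S → big push S]
big push big push big push big push big push big push big push big push S ⇒ big push big push big push big push big push big push big push big push south   [S → south]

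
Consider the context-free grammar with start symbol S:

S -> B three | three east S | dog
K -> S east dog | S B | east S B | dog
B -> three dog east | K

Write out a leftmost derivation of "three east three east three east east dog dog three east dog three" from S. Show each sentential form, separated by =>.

S => three east S   [S -> three east S]
three east S => three east three east S   [S -> three east S]
three east three east S => three east three east B three   [S -> B three]
three east three east B three => three east three east K three   [B -> K]
three east three east K three => three east three east S east dog three   [K -> S east dog]
three east three east S east dog three => three east three east three east S east dog three   [S -> three east S]
three east three east three east S east dog three => three east three east three east B three east dog three   [S -> B three]
three east three east three east B three east dog three => three east three east three east K three east dog three   [B -> K]
three east three east three east K three east dog three => three east three east three east east S B three east dog three   [K -> east S B]
three east three east three east east S B three east dog three => three east three east three east east dog B three east dog three   [S -> dog]
three east three east three east east dog B three east dog three => three east three east three east east dog K three east dog three   [B -> K]
three east three east three east east dog K three east dog three => three east three east three east east dog dog three east dog three   [K -> dog]

S => three east S => three east three east S => three east three east B three => three east three east K three => three east three east S east dog three => three east three east three east S east dog three => three east three east three east B three east dog three => three east three east three east K three east dog three => three east three east three east east S B three east dog three => three east three east three east east dog B three east dog three => three east three east three east east dog K three east dog three => three east three east three east east dog dog three east dog three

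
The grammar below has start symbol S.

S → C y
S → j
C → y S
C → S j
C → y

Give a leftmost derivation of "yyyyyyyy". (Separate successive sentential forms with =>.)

S => Cy   [S → C y]
Cy => ySy   [C → y S]
ySy => yCyy   [S → C y]
yCyy => yySyy   [C → y S]
yySyy => yyCyyy   [S → C y]
yyCyyy => yyySyyy   [C → y S]
yyySyyy => yyyCyyyy   [S → C y]
yyyCyyyy => yyyyyyyy   [C → y]

S => Cy => ySy => yCyy => yySyy => yyCyyy => yyySyyy => yyyCyyyy => yyyyyyyy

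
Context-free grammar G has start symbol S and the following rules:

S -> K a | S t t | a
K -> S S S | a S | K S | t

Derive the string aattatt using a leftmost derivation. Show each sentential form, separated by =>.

S => Stt => Katt => aSatt => aSttatt => aattatt

S => Stt   [S -> S t t]
Stt => Katt   [S -> K a]
Katt => aSatt   [K -> a S]
aSatt => aSttatt   [S -> S t t]
aSttatt => aattatt   [S -> a]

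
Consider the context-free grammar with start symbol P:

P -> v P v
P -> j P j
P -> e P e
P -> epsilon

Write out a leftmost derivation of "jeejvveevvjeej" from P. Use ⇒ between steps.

P ⇒ jPj ⇒ jePej ⇒ jeePeej ⇒ jeejPjeej ⇒ jeejvPvjeej ⇒ jeejvvPvvjeej ⇒ jeejvvePevvjeej ⇒ jeejvveevvjeej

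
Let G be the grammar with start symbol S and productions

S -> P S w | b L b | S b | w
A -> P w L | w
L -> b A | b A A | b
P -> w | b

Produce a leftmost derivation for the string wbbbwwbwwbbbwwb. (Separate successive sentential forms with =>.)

S => Sb => PSwb => wSwb => wPSwwb => wbSwwb => wbSbwwb => wbSbbwwb => wbbLbbbwwb => wbbbAAbbbwwb => wbbbPwLAbbbwwb => wbbbwwLAbbbwwb => wbbbwwbAAbbbwwb => wbbbwwbwAbbbwwb => wbbbwwbwwbbbwwb

S => Sb   [S -> S b]
Sb => PSwb   [S -> P S w]
PSwb => wSwb   [P -> w]
wSwb => wPSwwb   [S -> P S w]
wPSwwb => wbSwwb   [P -> b]
wbSwwb => wbSbwwb   [S -> S b]
wbSbwwb => wbSbbwwb   [S -> S b]
wbSbbwwb => wbbLbbbwwb   [S -> b L b]
wbbLbbbwwb => wbbbAAbbbwwb   [L -> b A A]
wbbbAAbbbwwb => wbbbPwLAbbbwwb   [A -> P w L]
wbbbPwLAbbbwwb => wbbbwwLAbbbwwb   [P -> w]
wbbbwwLAbbbwwb => wbbbwwbAAbbbwwb   [L -> b A]
wbbbwwbAAbbbwwb => wbbbwwbwAbbbwwb   [A -> w]
wbbbwwbwAbbbwwb => wbbbwwbwwbbbwwb   [A -> w]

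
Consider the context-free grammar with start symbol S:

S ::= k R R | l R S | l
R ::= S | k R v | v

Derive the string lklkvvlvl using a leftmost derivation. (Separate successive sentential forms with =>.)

S => lRS   [S ::= l R S]
lRS => lSS   [R ::= S]
lSS => lkRRS   [S ::= k R R]
lkRRS => lkSRS   [R ::= S]
lkSRS => lklRSRS   [S ::= l R S]
lklRSRS => lklkRvSRS   [R ::= k R v]
lklkRvSRS => lklkvvSRS   [R ::= v]
lklkvvSRS => lklkvvlRS   [S ::= l]
lklkvvlRS => lklkvvlvS   [R ::= v]
lklkvvlvS => lklkvvlvl   [S ::= l]

S => lRS => lSS => lkRRS => lkSRS => lklRSRS => lklkRvSRS => lklkvvSRS => lklkvvlRS => lklkvvlvS => lklkvvlvl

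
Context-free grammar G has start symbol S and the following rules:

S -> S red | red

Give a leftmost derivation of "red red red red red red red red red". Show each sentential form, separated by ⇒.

S ⇒ S red   [S -> S red]
S red ⇒ S red red   [S -> S red]
S red red ⇒ S red red red   [S -> S red]
S red red red ⇒ S red red red red   [S -> S red]
S red red red red ⇒ S red red red red red   [S -> S red]
S red red red red red ⇒ S red red red red red red   [S -> S red]
S red red red red red red ⇒ S red red red red red red red   [S -> S red]
S red red red red red red red ⇒ S red red red red red red red red   [S -> S red]
S red red red red red red red red ⇒ red red red red red red red red red   [S -> red]

S ⇒ S red ⇒ S red red ⇒ S red red red ⇒ S red red red red ⇒ S red red red red red ⇒ S red red red red red red ⇒ S red red red red red red red ⇒ S red red red red red red red red ⇒ red red red red red red red red red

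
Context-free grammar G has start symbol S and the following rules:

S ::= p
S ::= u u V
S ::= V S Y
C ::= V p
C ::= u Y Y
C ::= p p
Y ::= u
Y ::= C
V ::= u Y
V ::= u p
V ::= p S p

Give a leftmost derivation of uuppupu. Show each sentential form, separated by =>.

S=>VSY=>uYSY=>uCSY=>uuYYSY=>uuCYSY=>uuppYSY=>uuppuSY=>uuppupY=>uuppupu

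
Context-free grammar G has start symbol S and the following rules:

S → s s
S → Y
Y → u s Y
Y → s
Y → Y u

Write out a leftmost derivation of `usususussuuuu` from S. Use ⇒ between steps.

S ⇒ Y ⇒ Yu ⇒ Yuu ⇒ usYuu ⇒ usYuuu ⇒ ususYuuu ⇒ usususYuuu ⇒ usususYuuuu ⇒ ususususYuuuu ⇒ usususussuuuu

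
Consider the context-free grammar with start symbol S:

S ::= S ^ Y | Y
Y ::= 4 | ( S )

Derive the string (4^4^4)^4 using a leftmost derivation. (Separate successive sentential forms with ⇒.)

S ⇒ S^Y   [S ::= S ^ Y]
S^Y ⇒ Y^Y   [S ::= Y]
Y^Y ⇒ (S)^Y   [Y ::= ( S )]
(S)^Y ⇒ (S^Y)^Y   [S ::= S ^ Y]
(S^Y)^Y ⇒ (S^Y^Y)^Y   [S ::= S ^ Y]
(S^Y^Y)^Y ⇒ (Y^Y^Y)^Y   [S ::= Y]
(Y^Y^Y)^Y ⇒ (4^Y^Y)^Y   [Y ::= 4]
(4^Y^Y)^Y ⇒ (4^4^Y)^Y   [Y ::= 4]
(4^4^Y)^Y ⇒ (4^4^4)^Y   [Y ::= 4]
(4^4^4)^Y ⇒ (4^4^4)^4   [Y ::= 4]

S ⇒ S^Y ⇒ Y^Y ⇒ (S)^Y ⇒ (S^Y)^Y ⇒ (S^Y^Y)^Y ⇒ (Y^Y^Y)^Y ⇒ (4^Y^Y)^Y ⇒ (4^4^Y)^Y ⇒ (4^4^4)^Y ⇒ (4^4^4)^4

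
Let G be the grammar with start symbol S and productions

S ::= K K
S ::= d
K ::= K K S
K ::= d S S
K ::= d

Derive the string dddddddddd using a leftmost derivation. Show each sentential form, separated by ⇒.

S ⇒ KK   [S ::= K K]
KK ⇒ dSSK   [K ::= d S S]
dSSK ⇒ dKKSK   [S ::= K K]
dKKSK ⇒ ddSSKSK   [K ::= d S S]
ddSSKSK ⇒ ddKKSKSK   [S ::= K K]
ddKKSKSK ⇒ ddKKSKSKSK   [K ::= K K S]
ddKKSKSKSK ⇒ dddKSKSKSK   [K ::= d]
dddKSKSKSK ⇒ ddddSKSKSK   [K ::= d]
ddddSKSKSK ⇒ dddddKSKSK   [S ::= d]
dddddKSKSK ⇒ ddddddSKSK   [K ::= d]
ddddddSKSK ⇒ dddddddKSK   [S ::= d]
dddddddKSK ⇒ ddddddddSK   [K ::= d]
ddddddddSK ⇒ dddddddddK   [S ::= d]
dddddddddK ⇒ dddddddddd   [K ::= d]

S ⇒ KK ⇒ dSSK ⇒ dKKSK ⇒ ddSSKSK ⇒ ddKKSKSK ⇒ ddKKSKSKSK ⇒ dddKSKSKSK ⇒ ddddSKSKSK ⇒ dddddKSKSK ⇒ ddddddSKSK ⇒ dddddddKSK ⇒ ddddddddSK ⇒ dddddddddK ⇒ dddddddddd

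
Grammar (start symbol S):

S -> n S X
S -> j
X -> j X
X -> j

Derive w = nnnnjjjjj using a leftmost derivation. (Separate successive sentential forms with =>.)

S => nSX   [S -> n S X]
nSX => nnSXX   [S -> n S X]
nnSXX => nnnSXXX   [S -> n S X]
nnnSXXX => nnnnSXXXX   [S -> n S X]
nnnnSXXXX => nnnnjXXXX   [S -> j]
nnnnjXXXX => nnnnjjXXX   [X -> j]
nnnnjjXXX => nnnnjjjXX   [X -> j]
nnnnjjjXX => nnnnjjjjX   [X -> j]
nnnnjjjjX => nnnnjjjjj   [X -> j]

S => nSX => nnSXX => nnnSXXX => nnnnSXXXX => nnnnjXXXX => nnnnjjXXX => nnnnjjjXX => nnnnjjjjX => nnnnjjjjj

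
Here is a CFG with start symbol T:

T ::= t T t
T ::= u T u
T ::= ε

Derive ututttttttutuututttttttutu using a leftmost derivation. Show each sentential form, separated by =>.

T => uTu => utTtu => utuTutu => ututTtutu => ututtTttutu => ututttTtttutu => ututtttTttttutu => ututttttTtttttutu => ututtttttTttttttutu => ututttttttTtttttttutu => ututttttttuTutttttttutu => ututttttttutTtutttttttutu => ututttttttutuTututttttttutu => ututttttttutuututttttttutu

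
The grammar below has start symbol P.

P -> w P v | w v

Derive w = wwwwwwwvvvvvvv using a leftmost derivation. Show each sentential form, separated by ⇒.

P ⇒ wPv   [P -> w P v]
wPv ⇒ wwPvv   [P -> w P v]
wwPvv ⇒ wwwPvvv   [P -> w P v]
wwwPvvv ⇒ wwwwPvvvv   [P -> w P v]
wwwwPvvvv ⇒ wwwwwPvvvvv   [P -> w P v]
wwwwwPvvvvv ⇒ wwwwwwPvvvvvv   [P -> w P v]
wwwwwwPvvvvvv ⇒ wwwwwwwvvvvvvv   [P -> w v]

P⇒wPv⇒wwPvv⇒wwwPvvv⇒wwwwPvvvv⇒wwwwwPvvvvv⇒wwwwwwPvvvvvv⇒wwwwwwwvvvvvvv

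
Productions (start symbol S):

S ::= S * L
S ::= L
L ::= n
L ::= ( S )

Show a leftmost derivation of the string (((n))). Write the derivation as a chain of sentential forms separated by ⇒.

S⇒L⇒(S)⇒(L)⇒((S))⇒((L))⇒(((S)))⇒(((L)))⇒(((n)))

S ⇒ L   [S ::= L]
L ⇒ (S)   [L ::= ( S )]
(S) ⇒ (L)   [S ::= L]
(L) ⇒ ((S))   [L ::= ( S )]
((S)) ⇒ ((L))   [S ::= L]
((L)) ⇒ (((S)))   [L ::= ( S )]
(((S))) ⇒ (((L)))   [S ::= L]
(((L))) ⇒ (((n)))   [L ::= n]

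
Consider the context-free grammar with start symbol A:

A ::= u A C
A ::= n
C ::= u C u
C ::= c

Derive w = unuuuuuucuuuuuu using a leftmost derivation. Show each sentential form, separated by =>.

A => uAC => unC => unuCu => unuuCuu => unuuuCuuu => unuuuuCuuuu => unuuuuuCuuuuu => unuuuuuuCuuuuuu => unuuuuuucuuuuuu

A => uAC   [A ::= u A C]
uAC => unC   [A ::= n]
unC => unuCu   [C ::= u C u]
unuCu => unuuCuu   [C ::= u C u]
unuuCuu => unuuuCuuu   [C ::= u C u]
unuuuCuuu => unuuuuCuuuu   [C ::= u C u]
unuuuuCuuuu => unuuuuuCuuuuu   [C ::= u C u]
unuuuuuCuuuuu => unuuuuuuCuuuuuu   [C ::= u C u]
unuuuuuuCuuuuuu => unuuuuuucuuuuuu   [C ::= c]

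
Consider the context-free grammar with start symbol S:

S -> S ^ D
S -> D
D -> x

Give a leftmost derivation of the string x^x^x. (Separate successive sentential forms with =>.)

S => S^D => S^D^D => D^D^D => x^D^D => x^x^D => x^x^x

S => S^D   [S -> S ^ D]
S^D => S^D^D   [S -> S ^ D]
S^D^D => D^D^D   [S -> D]
D^D^D => x^D^D   [D -> x]
x^D^D => x^x^D   [D -> x]
x^x^D => x^x^x   [D -> x]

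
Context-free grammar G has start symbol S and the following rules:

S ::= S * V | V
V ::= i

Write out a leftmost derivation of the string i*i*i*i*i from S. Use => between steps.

S => S*V   [S ::= S * V]
S*V => S*V*V   [S ::= S * V]
S*V*V => S*V*V*V   [S ::= S * V]
S*V*V*V => S*V*V*V*V   [S ::= S * V]
S*V*V*V*V => V*V*V*V*V   [S ::= V]
V*V*V*V*V => i*V*V*V*V   [V ::= i]
i*V*V*V*V => i*i*V*V*V   [V ::= i]
i*i*V*V*V => i*i*i*V*V   [V ::= i]
i*i*i*V*V => i*i*i*i*V   [V ::= i]
i*i*i*i*V => i*i*i*i*i   [V ::= i]

S => S*V => S*V*V => S*V*V*V => S*V*V*V*V => V*V*V*V*V => i*V*V*V*V => i*i*V*V*V => i*i*i*V*V => i*i*i*i*V => i*i*i*i*i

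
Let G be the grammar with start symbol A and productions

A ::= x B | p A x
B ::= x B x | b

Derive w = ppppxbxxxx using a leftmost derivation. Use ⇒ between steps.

A ⇒ pAx ⇒ ppAxx ⇒ pppAxxx ⇒ ppppAxxxx ⇒ ppppxBxxxx ⇒ ppppxbxxxx

A ⇒ pAx   [A ::= p A x]
pAx ⇒ ppAxx   [A ::= p A x]
ppAxx ⇒ pppAxxx   [A ::= p A x]
pppAxxx ⇒ ppppAxxxx   [A ::= p A x]
ppppAxxxx ⇒ ppppxBxxxx   [A ::= x B]
ppppxBxxxx ⇒ ppppxbxxxx   [B ::= b]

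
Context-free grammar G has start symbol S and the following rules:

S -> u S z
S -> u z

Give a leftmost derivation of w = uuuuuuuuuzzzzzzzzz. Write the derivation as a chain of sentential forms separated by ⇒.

S⇒uSz⇒uuSzz⇒uuuSzzz⇒uuuuSzzzz⇒uuuuuSzzzzz⇒uuuuuuSzzzzzz⇒uuuuuuuSzzzzzzz⇒uuuuuuuuSzzzzzzzz⇒uuuuuuuuuzzzzzzzzz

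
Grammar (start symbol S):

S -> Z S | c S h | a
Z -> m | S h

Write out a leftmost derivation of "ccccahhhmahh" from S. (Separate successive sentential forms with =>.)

S=>cSh=>ccShh=>ccZShh=>ccShShh=>cccShhShh=>ccccShhhShh=>ccccahhhShh=>ccccahhhZShh=>ccccahhhmShh=>ccccahhhmahh

S => cSh   [S -> c S h]
cSh => ccShh   [S -> c S h]
ccShh => ccZShh   [S -> Z S]
ccZShh => ccShShh   [Z -> S h]
ccShShh => cccShhShh   [S -> c S h]
cccShhShh => ccccShhhShh   [S -> c S h]
ccccShhhShh => ccccahhhShh   [S -> a]
ccccahhhShh => ccccahhhZShh   [S -> Z S]
ccccahhhZShh => ccccahhhmShh   [Z -> m]
ccccahhhmShh => ccccahhhmahh   [S -> a]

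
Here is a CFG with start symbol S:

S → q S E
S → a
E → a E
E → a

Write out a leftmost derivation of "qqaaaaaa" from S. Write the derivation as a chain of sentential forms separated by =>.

S=>qSE=>qqSEE=>qqaEE=>qqaaEE=>qqaaaEE=>qqaaaaE=>qqaaaaaE=>qqaaaaaa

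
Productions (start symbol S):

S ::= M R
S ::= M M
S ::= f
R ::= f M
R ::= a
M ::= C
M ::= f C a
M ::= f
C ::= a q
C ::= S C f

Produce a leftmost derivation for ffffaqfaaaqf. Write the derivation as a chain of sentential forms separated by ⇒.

S⇒MR⇒fR⇒ffM⇒ffC⇒ffSCf⇒ffMRCf⇒fffCaRCf⇒fffSCfaRCf⇒ffffCfaRCf⇒ffffaqfaRCf⇒ffffaqfaaCf⇒ffffaqfaaaqf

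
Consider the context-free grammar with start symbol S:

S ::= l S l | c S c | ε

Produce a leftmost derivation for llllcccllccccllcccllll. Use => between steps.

S => lSl => llSll => lllSlll => llllSllll => llllcScllll => llllccSccllll => llllcccScccllll => llllccclSlcccllll => llllcccllSllcccllll => llllcccllcScllcccllll => llllcccllccSccllcccllll => llllcccllccccllcccllll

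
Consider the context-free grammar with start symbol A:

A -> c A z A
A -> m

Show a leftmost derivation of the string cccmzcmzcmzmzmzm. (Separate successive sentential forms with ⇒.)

A ⇒ cAzA   [A -> c A z A]
cAzA ⇒ ccAzAzA   [A -> c A z A]
ccAzAzA ⇒ cccAzAzAzA   [A -> c A z A]
cccAzAzAzA ⇒ cccmzAzAzA   [A -> m]
cccmzAzAzA ⇒ cccmzcAzAzAzA   [A -> c A z A]
cccmzcAzAzAzA ⇒ cccmzcmzAzAzA   [A -> m]
cccmzcmzAzAzA ⇒ cccmzcmzcAzAzAzA   [A -> c A z A]
cccmzcmzcAzAzAzA ⇒ cccmzcmzcmzAzAzA   [A -> m]
cccmzcmzcmzAzAzA ⇒ cccmzcmzcmzmzAzA   [A -> m]
cccmzcmzcmzmzAzA ⇒ cccmzcmzcmzmzmzA   [A -> m]
cccmzcmzcmzmzmzA ⇒ cccmzcmzcmzmzmzm   [A -> m]

A ⇒ cAzA ⇒ ccAzAzA ⇒ cccAzAzAzA ⇒ cccmzAzAzA ⇒ cccmzcAzAzAzA ⇒ cccmzcmzAzAzA ⇒ cccmzcmzcAzAzAzA ⇒ cccmzcmzcmzAzAzA ⇒ cccmzcmzcmzmzAzA ⇒ cccmzcmzcmzmzmzA ⇒ cccmzcmzcmzmzmzm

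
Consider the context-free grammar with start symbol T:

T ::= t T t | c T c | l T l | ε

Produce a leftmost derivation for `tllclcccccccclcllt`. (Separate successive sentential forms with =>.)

T => tTt => tlTlt => tllTllt => tllcTcllt => tllclTlcllt => tllclcTclcllt => tllclccTcclcllt => tllclcccTccclcllt => tllclccccTcccclcllt => tllclcccccccclcllt

T => tTt   [T ::= t T t]
tTt => tlTlt   [T ::= l T l]
tlTlt => tllTllt   [T ::= l T l]
tllTllt => tllcTcllt   [T ::= c T c]
tllcTcllt => tllclTlcllt   [T ::= l T l]
tllclTlcllt => tllclcTclcllt   [T ::= c T c]
tllclcTclcllt => tllclccTcclcllt   [T ::= c T c]
tllclccTcclcllt => tllclcccTccclcllt   [T ::= c T c]
tllclcccTccclcllt => tllclccccTcccclcllt   [T ::= c T c]
tllclccccTcccclcllt => tllclcccccccclcllt   [T ::= ε]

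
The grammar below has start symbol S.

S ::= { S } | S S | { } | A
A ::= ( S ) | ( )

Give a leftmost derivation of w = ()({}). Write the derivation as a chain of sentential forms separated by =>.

S => SS => AS => ()S => ()A => ()(S) => ()({})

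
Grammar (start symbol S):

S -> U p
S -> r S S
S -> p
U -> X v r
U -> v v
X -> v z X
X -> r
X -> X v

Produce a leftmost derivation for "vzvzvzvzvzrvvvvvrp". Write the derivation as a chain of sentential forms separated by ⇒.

S⇒Up⇒Xvrp⇒vzXvrp⇒vzXvvrp⇒vzvzXvvrp⇒vzvzXvvvrp⇒vzvzXvvvvrp⇒vzvzvzXvvvvrp⇒vzvzvzXvvvvvrp⇒vzvzvzvzXvvvvvrp⇒vzvzvzvzvzXvvvvvrp⇒vzvzvzvzvzrvvvvvrp

S ⇒ Up   [S -> U p]
Up ⇒ Xvrp   [U -> X v r]
Xvrp ⇒ vzXvrp   [X -> v z X]
vzXvrp ⇒ vzXvvrp   [X -> X v]
vzXvvrp ⇒ vzvzXvvrp   [X -> v z X]
vzvzXvvrp ⇒ vzvzXvvvrp   [X -> X v]
vzvzXvvvrp ⇒ vzvzXvvvvrp   [X -> X v]
vzvzXvvvvrp ⇒ vzvzvzXvvvvrp   [X -> v z X]
vzvzvzXvvvvrp ⇒ vzvzvzXvvvvvrp   [X -> X v]
vzvzvzXvvvvvrp ⇒ vzvzvzvzXvvvvvrp   [X -> v z X]
vzvzvzvzXvvvvvrp ⇒ vzvzvzvzvzXvvvvvrp   [X -> v z X]
vzvzvzvzvzXvvvvvrp ⇒ vzvzvzvzvzrvvvvvrp   [X -> r]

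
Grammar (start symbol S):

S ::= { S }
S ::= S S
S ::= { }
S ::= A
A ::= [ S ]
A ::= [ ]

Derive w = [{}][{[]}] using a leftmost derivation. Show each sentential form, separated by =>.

S => SS   [S ::= S S]
SS => AS   [S ::= A]
AS => [S]S   [A ::= [ S ]]
[S]S => [{}]S   [S ::= { }]
[{}]S => [{}]A   [S ::= A]
[{}]A => [{}][S]   [A ::= [ S ]]
[{}][S] => [{}][{S}]   [S ::= { S }]
[{}][{S}] => [{}][{A}]   [S ::= A]
[{}][{A}] => [{}][{[]}]   [A ::= [ ]]

S=>SS=>AS=>[S]S=>[{}]S=>[{}]A=>[{}][S]=>[{}][{S}]=>[{}][{A}]=>[{}][{[]}]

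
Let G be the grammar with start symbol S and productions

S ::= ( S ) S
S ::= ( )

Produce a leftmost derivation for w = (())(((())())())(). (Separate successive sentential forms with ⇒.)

S ⇒ (S)S ⇒ (())S ⇒ (())(S)S ⇒ (())((S)S)S ⇒ (())(((S)S)S)S ⇒ (())(((())S)S)S ⇒ (())(((())())S)S ⇒ (())(((())())())S ⇒ (())(((())())())()

S ⇒ (S)S   [S ::= ( S ) S]
(S)S ⇒ (())S   [S ::= ( )]
(())S ⇒ (())(S)S   [S ::= ( S ) S]
(())(S)S ⇒ (())((S)S)S   [S ::= ( S ) S]
(())((S)S)S ⇒ (())(((S)S)S)S   [S ::= ( S ) S]
(())(((S)S)S)S ⇒ (())(((())S)S)S   [S ::= ( )]
(())(((())S)S)S ⇒ (())(((())())S)S   [S ::= ( )]
(())(((())())S)S ⇒ (())(((())())())S   [S ::= ( )]
(())(((())())())S ⇒ (())(((())())())()   [S ::= ( )]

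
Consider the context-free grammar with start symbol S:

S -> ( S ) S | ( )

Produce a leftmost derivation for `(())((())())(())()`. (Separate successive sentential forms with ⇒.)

S ⇒ (S)S   [S -> ( S ) S]
(S)S ⇒ (())S   [S -> ( )]
(())S ⇒ (())(S)S   [S -> ( S ) S]
(())(S)S ⇒ (())((S)S)S   [S -> ( S ) S]
(())((S)S)S ⇒ (())((())S)S   [S -> ( )]
(())((())S)S ⇒ (())((())())S   [S -> ( )]
(())((())())S ⇒ (())((())())(S)S   [S -> ( S ) S]
(())((())())(S)S ⇒ (())((())())(())S   [S -> ( )]
(())((())())(())S ⇒ (())((())())(())()   [S -> ( )]

S⇒(S)S⇒(())S⇒(())(S)S⇒(())((S)S)S⇒(())((())S)S⇒(())((())())S⇒(())((())())(S)S⇒(())((())())(())S⇒(())((())())(())()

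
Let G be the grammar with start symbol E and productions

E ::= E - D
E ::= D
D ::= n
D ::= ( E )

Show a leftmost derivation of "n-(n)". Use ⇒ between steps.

E ⇒ E-D ⇒ D-D ⇒ n-D ⇒ n-(E) ⇒ n-(D) ⇒ n-(n)

E ⇒ E-D   [E ::= E - D]
E-D ⇒ D-D   [E ::= D]
D-D ⇒ n-D   [D ::= n]
n-D ⇒ n-(E)   [D ::= ( E )]
n-(E) ⇒ n-(D)   [E ::= D]
n-(D) ⇒ n-(n)   [D ::= n]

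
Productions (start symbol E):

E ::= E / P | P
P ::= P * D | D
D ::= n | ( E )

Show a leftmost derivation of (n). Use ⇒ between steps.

E⇒P⇒D⇒(E)⇒(P)⇒(D)⇒(n)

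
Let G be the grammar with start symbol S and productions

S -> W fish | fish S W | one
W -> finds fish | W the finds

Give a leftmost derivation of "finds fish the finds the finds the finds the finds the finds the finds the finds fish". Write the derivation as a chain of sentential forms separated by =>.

S => W fish => W the finds fish => W the finds the finds fish => W the finds the finds the finds fish => W the finds the finds the finds the finds fish => W the finds the finds the finds the finds the finds fish => W the finds the finds the finds the finds the finds the finds fish => W the finds the finds the finds the finds the finds the finds the finds fish => finds fish the finds the finds the finds the finds the finds the finds the finds fish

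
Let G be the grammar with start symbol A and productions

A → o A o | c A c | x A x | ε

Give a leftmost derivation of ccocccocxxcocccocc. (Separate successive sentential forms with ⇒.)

A⇒cAc⇒ccAcc⇒ccoAocc⇒ccocAcocc⇒ccoccAccocc⇒ccocccAcccocc⇒ccocccoAocccocc⇒ccocccocAcocccocc⇒ccocccocxAxcocccocc⇒ccocccocxxcocccocc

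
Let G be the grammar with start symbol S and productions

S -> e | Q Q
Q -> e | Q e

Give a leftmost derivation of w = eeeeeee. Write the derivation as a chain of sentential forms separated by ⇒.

S⇒QQ⇒QeQ⇒QeeQ⇒eeeQ⇒eeeQe⇒eeeQee⇒eeeQeee⇒eeeeeee

S ⇒ QQ   [S -> Q Q]
QQ ⇒ QeQ   [Q -> Q e]
QeQ ⇒ QeeQ   [Q -> Q e]
QeeQ ⇒ eeeQ   [Q -> e]
eeeQ ⇒ eeeQe   [Q -> Q e]
eeeQe ⇒ eeeQee   [Q -> Q e]
eeeQee ⇒ eeeQeee   [Q -> Q e]
eeeQeee ⇒ eeeeeee   [Q -> e]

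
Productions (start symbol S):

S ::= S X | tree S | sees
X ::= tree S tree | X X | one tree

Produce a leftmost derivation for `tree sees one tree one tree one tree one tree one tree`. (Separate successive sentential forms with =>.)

S => S X => S X X => tree S X X => tree sees X X => tree sees X X X => tree sees X X X X => tree sees X X X X X => tree sees one tree X X X X => tree sees one tree one tree X X X => tree sees one tree one tree one tree X X => tree sees one tree one tree one tree one tree X => tree sees one tree one tree one tree one tree one tree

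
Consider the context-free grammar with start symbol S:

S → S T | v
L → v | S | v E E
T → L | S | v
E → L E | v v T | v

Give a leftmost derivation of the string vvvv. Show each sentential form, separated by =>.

S => ST   [S → S T]
ST => vT   [S → v]
vT => vS   [T → S]
vS => vST   [S → S T]
vST => vSTT   [S → S T]
vSTT => vvTT   [S → v]
vvTT => vvvT   [T → v]
vvvT => vvvL   [T → L]
vvvL => vvvv   [L → v]

S => ST => vT => vS => vST => vSTT => vvTT => vvvT => vvvL => vvvv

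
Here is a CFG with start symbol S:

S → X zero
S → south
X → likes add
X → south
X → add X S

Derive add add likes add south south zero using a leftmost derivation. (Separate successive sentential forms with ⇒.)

S ⇒ X zero   [S → X zero]
X zero ⇒ add X S zero   [X → add X S]
add X S zero ⇒ add add X S S zero   [X → add X S]
add add X S S zero ⇒ add add likes add S S zero   [X → likes add]
add add likes add S S zero ⇒ add add likes add south S zero   [S → south]
add add likes add south S zero ⇒ add add likes add south south zero   [S → south]

S ⇒ X zero ⇒ add X S zero ⇒ add add X S S zero ⇒ add add likes add S S zero ⇒ add add likes add south S zero ⇒ add add likes add south south zero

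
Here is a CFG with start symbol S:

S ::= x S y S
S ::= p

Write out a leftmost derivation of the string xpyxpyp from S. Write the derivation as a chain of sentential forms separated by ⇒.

S ⇒ xSyS   [S ::= x S y S]
xSyS ⇒ xpyS   [S ::= p]
xpyS ⇒ xpyxSyS   [S ::= x S y S]
xpyxSyS ⇒ xpyxpyS   [S ::= p]
xpyxpyS ⇒ xpyxpyp   [S ::= p]

S⇒xSyS⇒xpyS⇒xpyxSyS⇒xpyxpyS⇒xpyxpyp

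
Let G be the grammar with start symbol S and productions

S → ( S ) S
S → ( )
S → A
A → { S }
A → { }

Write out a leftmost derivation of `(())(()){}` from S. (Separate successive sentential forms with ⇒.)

S⇒(S)S⇒(())S⇒(())(S)S⇒(())(())S⇒(())(())A⇒(())(()){}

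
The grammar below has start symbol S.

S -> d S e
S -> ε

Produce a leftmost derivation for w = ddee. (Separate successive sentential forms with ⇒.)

S ⇒ dSe ⇒ ddSee ⇒ ddee

S ⇒ dSe   [S -> d S e]
dSe ⇒ ddSee   [S -> d S e]
ddSee ⇒ ddee   [S -> ε]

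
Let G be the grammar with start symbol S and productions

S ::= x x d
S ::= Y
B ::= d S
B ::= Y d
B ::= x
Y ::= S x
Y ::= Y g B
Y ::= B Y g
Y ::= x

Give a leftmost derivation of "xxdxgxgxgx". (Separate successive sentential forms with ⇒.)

S ⇒ Y ⇒ YgB ⇒ YgBgB ⇒ YgBgBgB ⇒ SxgBgBgB ⇒ xxdxgBgBgB ⇒ xxdxgxgBgB ⇒ xxdxgxgxgB ⇒ xxdxgxgxgx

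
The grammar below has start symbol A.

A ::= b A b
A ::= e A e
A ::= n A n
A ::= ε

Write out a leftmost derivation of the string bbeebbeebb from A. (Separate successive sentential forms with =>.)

A=>bAb=>bbAbb=>bbeAebb=>bbeeAeebb=>bbeebAbeebb=>bbeebbeebb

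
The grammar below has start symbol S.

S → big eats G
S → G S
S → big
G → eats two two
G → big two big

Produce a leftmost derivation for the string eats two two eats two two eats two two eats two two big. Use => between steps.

S => G S => eats two two S => eats two two G S => eats two two eats two two S => eats two two eats two two G S => eats two two eats two two eats two two S => eats two two eats two two eats two two G S => eats two two eats two two eats two two eats two two S => eats two two eats two two eats two two eats two two big

S => G S   [S → G S]
G S => eats two two S   [G → eats two two]
eats two two S => eats two two G S   [S → G S]
eats two two G S => eats two two eats two two S   [G → eats two two]
eats two two eats two two S => eats two two eats two two G S   [S → G S]
eats two two eats two two G S => eats two two eats two two eats two two S   [G → eats two two]
eats two two eats two two eats two two S => eats two two eats two two eats two two G S   [S → G S]
eats two two eats two two eats two two G S => eats two two eats two two eats two two eats two two S   [G → eats two two]
eats two two eats two two eats two two eats two two S => eats two two eats two two eats two two eats two two big   [S → big]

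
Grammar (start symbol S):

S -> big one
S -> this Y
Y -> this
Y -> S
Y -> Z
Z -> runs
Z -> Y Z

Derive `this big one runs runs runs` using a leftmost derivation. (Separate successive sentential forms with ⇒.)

S ⇒ this Y ⇒ this Z ⇒ this Y Z ⇒ this Z Z ⇒ this Y Z Z ⇒ this S Z Z ⇒ this big one Z Z ⇒ this big one Y Z Z ⇒ this big one Z Z Z ⇒ this big one runs Z Z ⇒ this big one runs runs Z ⇒ this big one runs runs runs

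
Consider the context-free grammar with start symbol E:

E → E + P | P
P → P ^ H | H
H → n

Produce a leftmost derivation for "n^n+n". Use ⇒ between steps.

E ⇒ E+P ⇒ P+P ⇒ P^H+P ⇒ H^H+P ⇒ n^H+P ⇒ n^n+P ⇒ n^n+H ⇒ n^n+n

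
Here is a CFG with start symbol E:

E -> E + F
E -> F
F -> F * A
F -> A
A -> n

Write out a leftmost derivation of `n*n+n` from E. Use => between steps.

E => E+F => F+F => F*A+F => A*A+F => n*A+F => n*n+F => n*n+A => n*n+n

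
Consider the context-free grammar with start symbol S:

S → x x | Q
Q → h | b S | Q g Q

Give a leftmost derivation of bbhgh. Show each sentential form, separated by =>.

S=>Q=>bS=>bQ=>bQgQ=>bbSgQ=>bbQgQ=>bbhgQ=>bbhgh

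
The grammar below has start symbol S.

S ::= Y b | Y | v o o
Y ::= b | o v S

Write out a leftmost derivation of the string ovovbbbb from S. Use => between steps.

S => Yb   [S ::= Y b]
Yb => ovSb   [Y ::= o v S]
ovSb => ovYbb   [S ::= Y b]
ovYbb => ovovSbb   [Y ::= o v S]
ovovSbb => ovovYbbb   [S ::= Y b]
ovovYbbb => ovovbbbb   [Y ::= b]

S => Yb => ovSb => ovYbb => ovovSbb => ovovYbbb => ovovbbbb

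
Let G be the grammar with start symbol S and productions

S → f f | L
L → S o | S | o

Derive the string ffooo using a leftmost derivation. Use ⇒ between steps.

S⇒L⇒So⇒Lo⇒Soo⇒Loo⇒Sooo⇒ffooo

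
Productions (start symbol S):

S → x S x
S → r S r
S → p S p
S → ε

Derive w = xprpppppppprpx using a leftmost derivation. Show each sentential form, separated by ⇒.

S ⇒ xSx   [S → x S x]
xSx ⇒ xpSpx   [S → p S p]
xpSpx ⇒ xprSrpx   [S → r S r]
xprSrpx ⇒ xprpSprpx   [S → p S p]
xprpSprpx ⇒ xprppSpprpx   [S → p S p]
xprppSpprpx ⇒ xprpppSppprpx   [S → p S p]
xprpppSppprpx ⇒ xprppppSpppprpx   [S → p S p]
xprppppSpppprpx ⇒ xprpppppppprpx   [S → ε]

S⇒xSx⇒xpSpx⇒xprSrpx⇒xprpSprpx⇒xprppSpprpx⇒xprpppSppprpx⇒xprppppSpppprpx⇒xprpppppppprpx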